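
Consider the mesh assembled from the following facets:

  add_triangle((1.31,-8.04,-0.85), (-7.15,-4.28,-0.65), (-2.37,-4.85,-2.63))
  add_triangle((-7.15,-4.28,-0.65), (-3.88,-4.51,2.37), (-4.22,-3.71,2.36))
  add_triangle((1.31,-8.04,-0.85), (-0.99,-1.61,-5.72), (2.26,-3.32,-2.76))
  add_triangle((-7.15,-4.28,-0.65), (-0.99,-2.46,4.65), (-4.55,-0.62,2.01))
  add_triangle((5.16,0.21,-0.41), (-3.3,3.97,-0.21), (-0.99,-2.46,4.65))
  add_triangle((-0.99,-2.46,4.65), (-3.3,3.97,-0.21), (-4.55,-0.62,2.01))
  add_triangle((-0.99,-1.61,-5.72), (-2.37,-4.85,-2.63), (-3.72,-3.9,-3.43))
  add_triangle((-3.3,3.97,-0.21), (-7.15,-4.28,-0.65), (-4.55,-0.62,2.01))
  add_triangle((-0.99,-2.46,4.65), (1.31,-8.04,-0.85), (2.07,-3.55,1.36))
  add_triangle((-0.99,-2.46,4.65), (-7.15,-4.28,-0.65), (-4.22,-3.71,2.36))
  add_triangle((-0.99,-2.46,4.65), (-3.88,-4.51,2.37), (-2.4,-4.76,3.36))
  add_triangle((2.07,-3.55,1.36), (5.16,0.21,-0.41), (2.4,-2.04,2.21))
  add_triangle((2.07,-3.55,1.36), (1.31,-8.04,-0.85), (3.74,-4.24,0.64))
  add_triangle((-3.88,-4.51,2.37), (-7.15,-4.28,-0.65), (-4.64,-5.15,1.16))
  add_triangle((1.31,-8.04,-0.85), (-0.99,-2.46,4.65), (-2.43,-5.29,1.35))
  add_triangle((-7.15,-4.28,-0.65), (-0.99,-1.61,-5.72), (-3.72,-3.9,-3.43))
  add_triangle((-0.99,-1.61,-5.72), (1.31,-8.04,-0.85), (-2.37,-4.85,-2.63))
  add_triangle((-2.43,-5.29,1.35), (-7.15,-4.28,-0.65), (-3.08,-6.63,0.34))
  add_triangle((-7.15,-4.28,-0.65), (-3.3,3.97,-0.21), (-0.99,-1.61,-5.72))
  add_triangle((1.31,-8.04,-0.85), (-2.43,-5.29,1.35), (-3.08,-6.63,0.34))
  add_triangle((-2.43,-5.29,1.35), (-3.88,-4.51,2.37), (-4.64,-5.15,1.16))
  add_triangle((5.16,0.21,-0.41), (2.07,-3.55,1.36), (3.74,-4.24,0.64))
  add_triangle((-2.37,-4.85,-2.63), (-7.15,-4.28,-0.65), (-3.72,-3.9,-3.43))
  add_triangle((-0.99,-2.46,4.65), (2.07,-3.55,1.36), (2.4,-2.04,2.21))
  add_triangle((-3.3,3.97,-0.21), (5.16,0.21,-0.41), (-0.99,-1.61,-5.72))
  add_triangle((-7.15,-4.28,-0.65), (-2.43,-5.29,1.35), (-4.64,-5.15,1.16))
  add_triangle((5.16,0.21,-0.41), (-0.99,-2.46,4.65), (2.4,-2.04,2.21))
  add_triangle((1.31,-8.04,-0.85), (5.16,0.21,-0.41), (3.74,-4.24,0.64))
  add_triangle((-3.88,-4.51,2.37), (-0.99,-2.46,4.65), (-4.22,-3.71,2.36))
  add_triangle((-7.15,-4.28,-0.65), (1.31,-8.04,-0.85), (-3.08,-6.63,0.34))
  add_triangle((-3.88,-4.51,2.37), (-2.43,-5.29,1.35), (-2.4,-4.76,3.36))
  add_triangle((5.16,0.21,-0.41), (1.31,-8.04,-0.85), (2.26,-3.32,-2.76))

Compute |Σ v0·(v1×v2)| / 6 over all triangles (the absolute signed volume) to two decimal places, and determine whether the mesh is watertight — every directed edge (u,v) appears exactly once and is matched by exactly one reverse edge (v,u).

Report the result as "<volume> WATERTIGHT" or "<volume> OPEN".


Per-triangle v0·(v1×v2)/6:
  t1: +21.4275
  t2: +3.3105
  t3: +16.8267
  t4: +17.2757
  t5: +15.1528
  t6: +11.1784
  t7: +6.8920
  t8: +16.9456
  t9: +13.0479
  t10: +0.5819
  t11: +3.5507
  t12: +4.7007
  t13: +4.9151
  t14: +3.5744
  t15: +18.1009
  t16: +7.4772
  t17: +19.9488
  t18: +6.1262
  t19: +39.7790
  t20: +6.0519
  t21: +2.6904
  t22: +2.8293
  t23: +7.8280
  t24: +4.7044
  t25: +21.1050
  t26: +2.7884
  t27: +3.4082
  t28: +9.3405
  t29: +2.9423
  t30: +12.0470
  t31: +3.1908
  t32: +15.7717
Σ = +325.5101 → |volume| = 325.51

Directed edges: 96 total; 6 unmatched, e.g. (-0.99,-1.61,-5.72)→(2.26,-3.32,-2.76) → open.

325.51 OPEN


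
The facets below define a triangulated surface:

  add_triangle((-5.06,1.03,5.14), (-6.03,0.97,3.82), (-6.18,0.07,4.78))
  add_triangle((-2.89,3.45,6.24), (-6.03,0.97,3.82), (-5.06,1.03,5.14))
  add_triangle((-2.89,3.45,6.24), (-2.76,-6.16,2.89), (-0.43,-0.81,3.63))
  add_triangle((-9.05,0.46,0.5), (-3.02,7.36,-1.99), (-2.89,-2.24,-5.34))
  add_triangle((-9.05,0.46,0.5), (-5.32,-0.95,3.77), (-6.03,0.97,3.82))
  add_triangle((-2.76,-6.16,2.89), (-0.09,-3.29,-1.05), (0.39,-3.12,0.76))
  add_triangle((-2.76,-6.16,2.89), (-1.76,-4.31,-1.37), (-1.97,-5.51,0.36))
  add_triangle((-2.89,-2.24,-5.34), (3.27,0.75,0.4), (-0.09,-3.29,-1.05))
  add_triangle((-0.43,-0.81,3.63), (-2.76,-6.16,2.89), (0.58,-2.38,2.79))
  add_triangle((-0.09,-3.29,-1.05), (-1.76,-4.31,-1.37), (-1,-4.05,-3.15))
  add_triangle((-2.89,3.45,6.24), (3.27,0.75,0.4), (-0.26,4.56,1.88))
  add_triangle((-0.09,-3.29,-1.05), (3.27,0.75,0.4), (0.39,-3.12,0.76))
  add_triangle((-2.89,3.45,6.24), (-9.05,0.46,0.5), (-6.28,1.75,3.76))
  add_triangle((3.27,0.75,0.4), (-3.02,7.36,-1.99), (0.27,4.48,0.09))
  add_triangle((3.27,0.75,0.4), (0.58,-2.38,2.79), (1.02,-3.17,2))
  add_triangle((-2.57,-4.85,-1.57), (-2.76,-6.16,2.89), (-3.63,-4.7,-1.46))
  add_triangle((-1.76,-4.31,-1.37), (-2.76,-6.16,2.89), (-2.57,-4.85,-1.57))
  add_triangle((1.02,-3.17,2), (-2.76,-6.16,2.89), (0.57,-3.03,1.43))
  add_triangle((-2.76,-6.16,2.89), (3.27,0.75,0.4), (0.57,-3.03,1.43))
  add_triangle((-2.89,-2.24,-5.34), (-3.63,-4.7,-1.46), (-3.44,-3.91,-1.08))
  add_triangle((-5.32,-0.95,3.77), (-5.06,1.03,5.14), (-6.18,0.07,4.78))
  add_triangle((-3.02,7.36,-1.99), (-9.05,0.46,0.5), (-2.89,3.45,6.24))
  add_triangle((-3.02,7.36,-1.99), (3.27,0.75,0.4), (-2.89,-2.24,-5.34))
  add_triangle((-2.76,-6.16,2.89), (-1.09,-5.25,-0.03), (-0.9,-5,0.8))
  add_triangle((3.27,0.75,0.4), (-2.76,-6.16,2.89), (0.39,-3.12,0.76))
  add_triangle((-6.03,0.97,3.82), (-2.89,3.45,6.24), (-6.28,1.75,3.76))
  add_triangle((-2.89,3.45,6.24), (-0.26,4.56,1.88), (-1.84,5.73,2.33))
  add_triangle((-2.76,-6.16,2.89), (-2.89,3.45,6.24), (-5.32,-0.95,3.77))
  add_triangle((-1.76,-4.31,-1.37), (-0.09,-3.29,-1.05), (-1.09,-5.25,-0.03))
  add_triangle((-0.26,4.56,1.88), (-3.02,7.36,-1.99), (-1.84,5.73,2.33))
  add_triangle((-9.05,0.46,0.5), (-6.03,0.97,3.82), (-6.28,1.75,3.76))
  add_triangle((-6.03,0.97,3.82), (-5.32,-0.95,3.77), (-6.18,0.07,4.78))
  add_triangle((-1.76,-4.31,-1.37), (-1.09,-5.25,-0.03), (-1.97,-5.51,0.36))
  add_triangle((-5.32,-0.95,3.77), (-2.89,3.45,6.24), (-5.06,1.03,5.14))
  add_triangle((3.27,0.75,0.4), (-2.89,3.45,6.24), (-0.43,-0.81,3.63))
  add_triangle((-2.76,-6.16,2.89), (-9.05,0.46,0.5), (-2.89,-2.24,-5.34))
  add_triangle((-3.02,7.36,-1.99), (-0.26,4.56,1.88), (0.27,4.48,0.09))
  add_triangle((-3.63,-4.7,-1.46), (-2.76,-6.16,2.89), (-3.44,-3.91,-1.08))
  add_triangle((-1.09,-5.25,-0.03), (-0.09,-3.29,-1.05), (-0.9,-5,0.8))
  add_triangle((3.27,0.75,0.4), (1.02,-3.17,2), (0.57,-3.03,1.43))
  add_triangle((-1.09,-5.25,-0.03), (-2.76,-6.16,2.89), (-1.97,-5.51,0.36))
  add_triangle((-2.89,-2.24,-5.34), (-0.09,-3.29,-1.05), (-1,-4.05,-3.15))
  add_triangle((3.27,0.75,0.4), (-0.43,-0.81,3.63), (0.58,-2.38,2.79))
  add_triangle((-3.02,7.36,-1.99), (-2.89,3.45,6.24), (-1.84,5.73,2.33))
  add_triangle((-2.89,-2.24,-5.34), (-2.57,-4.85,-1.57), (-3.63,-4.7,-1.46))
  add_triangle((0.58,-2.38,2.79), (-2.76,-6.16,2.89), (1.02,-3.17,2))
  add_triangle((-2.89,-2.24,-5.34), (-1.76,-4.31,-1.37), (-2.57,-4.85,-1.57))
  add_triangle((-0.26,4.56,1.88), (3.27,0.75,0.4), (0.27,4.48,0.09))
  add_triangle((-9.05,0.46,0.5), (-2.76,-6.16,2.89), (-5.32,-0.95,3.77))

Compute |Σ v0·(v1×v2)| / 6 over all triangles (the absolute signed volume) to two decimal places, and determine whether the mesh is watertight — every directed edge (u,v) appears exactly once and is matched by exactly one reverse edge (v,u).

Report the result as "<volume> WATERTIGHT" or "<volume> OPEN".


447.92 OPEN

Per-triangle v0·(v1×v2)/6:
  t1: +1.9845
  t2: +4.8462
  t3: +14.2594
  t4: +67.5455
  t5: +9.8973
  t6: +3.7606
  t7: +1.3461
  t8: +7.9919
  t9: +5.6086
  t10: +1.6752
  t11: +12.3152
  t12: +3.0865
  t13: +3.8823
  t14: +4.1522
  t15: +2.4759
  t16: +4.5237
  t17: +2.0579
  t18: +0.9936
  t19: -1.4625
  t20: +1.6508
  t21: +0.9306
  t22: +76.8378
  t23: +23.2771
  t24: +1.4272
  t25: +3.5000
  t26: +3.9333
  t27: +5.6070
  t28: +24.3493
  t29: +1.4788
  t30: +5.7146
  t31: +4.1093
  t32: +1.1985
  t33: +1.2688
  t34: +1.7213
  t35: +10.8109
  t36: +62.1187
  t37: +5.4787
  t38: +1.7915
  t39: +0.5546
  t40: +0.7068
  t41: +1.6069
  t42: -0.6259
  t43: +3.9895
  t44: +11.5135
  t45: +4.3353
  t46: +3.3258
  t47: +1.9195
  t48: +4.4599
  t49: +27.9938
Σ = +447.9238 → |volume| = 447.92

Directed edges: 147 total; 9 unmatched, e.g. (-2.76,-6.16,2.89)→(-0.09,-3.29,-1.05) → open.


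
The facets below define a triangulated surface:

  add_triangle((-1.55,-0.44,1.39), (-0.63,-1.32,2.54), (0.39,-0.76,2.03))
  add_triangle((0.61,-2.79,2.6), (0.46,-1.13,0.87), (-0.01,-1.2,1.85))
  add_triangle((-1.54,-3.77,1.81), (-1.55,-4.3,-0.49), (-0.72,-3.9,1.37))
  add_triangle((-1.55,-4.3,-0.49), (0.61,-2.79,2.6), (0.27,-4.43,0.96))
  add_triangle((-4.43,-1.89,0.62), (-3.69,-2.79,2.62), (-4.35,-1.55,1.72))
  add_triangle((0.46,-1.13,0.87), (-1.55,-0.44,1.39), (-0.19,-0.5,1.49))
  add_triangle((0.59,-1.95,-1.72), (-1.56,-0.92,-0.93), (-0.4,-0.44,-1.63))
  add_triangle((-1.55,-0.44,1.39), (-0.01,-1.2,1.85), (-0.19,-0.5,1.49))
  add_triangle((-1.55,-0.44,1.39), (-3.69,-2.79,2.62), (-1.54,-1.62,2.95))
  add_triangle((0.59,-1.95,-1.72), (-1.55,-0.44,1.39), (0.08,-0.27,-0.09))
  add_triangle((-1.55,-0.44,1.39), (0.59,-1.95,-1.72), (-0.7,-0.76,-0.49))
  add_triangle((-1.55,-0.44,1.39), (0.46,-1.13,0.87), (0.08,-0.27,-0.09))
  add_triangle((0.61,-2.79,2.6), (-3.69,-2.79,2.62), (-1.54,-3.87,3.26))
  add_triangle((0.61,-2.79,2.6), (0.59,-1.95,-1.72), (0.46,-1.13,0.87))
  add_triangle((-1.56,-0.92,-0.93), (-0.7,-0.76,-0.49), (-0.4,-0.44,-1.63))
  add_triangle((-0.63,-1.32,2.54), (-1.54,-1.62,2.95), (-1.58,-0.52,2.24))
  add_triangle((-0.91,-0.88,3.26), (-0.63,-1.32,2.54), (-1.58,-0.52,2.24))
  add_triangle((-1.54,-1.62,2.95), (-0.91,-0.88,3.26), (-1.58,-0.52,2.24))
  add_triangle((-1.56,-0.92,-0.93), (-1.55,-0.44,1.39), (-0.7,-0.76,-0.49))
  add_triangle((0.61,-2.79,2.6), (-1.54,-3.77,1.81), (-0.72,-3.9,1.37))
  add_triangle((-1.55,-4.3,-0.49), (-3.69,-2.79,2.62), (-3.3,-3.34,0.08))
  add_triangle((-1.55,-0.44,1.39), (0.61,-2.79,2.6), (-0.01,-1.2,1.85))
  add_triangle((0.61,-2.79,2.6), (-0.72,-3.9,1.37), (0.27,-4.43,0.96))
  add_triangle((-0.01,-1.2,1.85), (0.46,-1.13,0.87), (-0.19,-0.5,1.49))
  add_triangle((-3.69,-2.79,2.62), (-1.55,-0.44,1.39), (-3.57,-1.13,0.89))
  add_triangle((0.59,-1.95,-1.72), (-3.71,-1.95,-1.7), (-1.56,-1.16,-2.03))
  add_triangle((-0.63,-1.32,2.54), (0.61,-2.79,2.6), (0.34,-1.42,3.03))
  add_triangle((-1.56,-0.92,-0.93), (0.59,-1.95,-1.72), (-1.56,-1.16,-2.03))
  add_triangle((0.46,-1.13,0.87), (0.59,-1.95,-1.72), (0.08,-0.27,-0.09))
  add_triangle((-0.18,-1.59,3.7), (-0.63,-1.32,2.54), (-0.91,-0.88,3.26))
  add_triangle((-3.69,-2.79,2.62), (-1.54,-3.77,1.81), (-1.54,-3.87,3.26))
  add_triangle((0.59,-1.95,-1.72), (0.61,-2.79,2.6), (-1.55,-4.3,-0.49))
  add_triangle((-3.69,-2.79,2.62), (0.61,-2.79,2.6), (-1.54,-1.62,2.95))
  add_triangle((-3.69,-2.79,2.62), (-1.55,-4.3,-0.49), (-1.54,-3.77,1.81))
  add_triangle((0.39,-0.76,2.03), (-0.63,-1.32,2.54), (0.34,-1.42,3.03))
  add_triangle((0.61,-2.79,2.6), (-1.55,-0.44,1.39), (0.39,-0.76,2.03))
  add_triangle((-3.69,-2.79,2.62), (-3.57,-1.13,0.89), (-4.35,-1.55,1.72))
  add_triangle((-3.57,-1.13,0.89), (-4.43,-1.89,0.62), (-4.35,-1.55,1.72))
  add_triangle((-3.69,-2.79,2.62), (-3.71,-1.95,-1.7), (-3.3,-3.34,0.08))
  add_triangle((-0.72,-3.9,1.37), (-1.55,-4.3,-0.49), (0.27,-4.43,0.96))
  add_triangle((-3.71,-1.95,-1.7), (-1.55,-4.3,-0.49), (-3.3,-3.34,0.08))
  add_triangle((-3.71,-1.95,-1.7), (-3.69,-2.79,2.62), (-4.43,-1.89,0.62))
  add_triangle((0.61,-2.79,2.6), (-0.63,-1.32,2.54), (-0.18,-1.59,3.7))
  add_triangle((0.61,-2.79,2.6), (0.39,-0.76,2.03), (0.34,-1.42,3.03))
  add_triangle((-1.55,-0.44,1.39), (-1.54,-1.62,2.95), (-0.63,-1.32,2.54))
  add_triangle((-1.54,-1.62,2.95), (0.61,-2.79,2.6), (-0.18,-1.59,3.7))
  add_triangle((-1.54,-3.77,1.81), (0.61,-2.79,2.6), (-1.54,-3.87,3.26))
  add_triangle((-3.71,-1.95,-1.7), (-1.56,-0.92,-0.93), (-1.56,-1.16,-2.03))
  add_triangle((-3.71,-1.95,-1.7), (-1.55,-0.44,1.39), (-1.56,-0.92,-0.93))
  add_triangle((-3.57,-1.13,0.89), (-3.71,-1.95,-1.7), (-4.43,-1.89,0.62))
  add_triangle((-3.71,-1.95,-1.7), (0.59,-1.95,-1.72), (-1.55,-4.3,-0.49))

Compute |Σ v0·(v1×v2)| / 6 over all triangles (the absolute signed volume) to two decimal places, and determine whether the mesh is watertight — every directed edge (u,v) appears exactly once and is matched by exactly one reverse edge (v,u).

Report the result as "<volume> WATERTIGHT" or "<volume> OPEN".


42.65 OPEN

Per-triangle v0·(v1×v2)/6:
  t1: +0.2573
  t2: +0.0493
  t3: +1.3362
  t4: -2.2078
  t5: +1.4725
  t6: -0.2819
  t7: +0.7215
  t8: +0.1960
  t9: +0.9168
  t10: -0.0801
  t11: -0.4387
  t12: -0.1029
  t13: +0.7149
  t14: +0.3363
  t15: -0.1218
  t16: -0.2581
  t17: -0.3254
  t18: +0.4602
  t19: -0.1999
  t20: +1.2439
  t21: +3.5272
  t22: +0.4360
  t23: +1.5814
  t24: +0.0351
  t25: +1.0198
  t26: +1.4195
  t27: +0.7470
  t28: -0.5279
  t29: -0.0067
  t30: -0.2686
  t31: +2.2795
  t32: +4.4380
  t33: +2.8623
  t34: +3.9272
  t35: +0.0778
  t36: -1.1138
  t37: -0.4383
  t38: +0.2343
  t39: +3.4422
  t40: +1.7076
  t41: +3.2125
  t42: +2.5623
  t43: -0.6262
  t44: +0.1595
  t45: +0.1410
  t46: +1.6005
  t47: +1.5090
  t48: -0.0361
  t49: -0.0801
  t50: +0.5383
  t51: +4.5972
Σ = +42.6456 → |volume| = 42.65

Directed edges: 153 total; 9 unmatched, e.g. (-0.4,-0.44,-1.63)→(0.59,-1.95,-1.72) → open.


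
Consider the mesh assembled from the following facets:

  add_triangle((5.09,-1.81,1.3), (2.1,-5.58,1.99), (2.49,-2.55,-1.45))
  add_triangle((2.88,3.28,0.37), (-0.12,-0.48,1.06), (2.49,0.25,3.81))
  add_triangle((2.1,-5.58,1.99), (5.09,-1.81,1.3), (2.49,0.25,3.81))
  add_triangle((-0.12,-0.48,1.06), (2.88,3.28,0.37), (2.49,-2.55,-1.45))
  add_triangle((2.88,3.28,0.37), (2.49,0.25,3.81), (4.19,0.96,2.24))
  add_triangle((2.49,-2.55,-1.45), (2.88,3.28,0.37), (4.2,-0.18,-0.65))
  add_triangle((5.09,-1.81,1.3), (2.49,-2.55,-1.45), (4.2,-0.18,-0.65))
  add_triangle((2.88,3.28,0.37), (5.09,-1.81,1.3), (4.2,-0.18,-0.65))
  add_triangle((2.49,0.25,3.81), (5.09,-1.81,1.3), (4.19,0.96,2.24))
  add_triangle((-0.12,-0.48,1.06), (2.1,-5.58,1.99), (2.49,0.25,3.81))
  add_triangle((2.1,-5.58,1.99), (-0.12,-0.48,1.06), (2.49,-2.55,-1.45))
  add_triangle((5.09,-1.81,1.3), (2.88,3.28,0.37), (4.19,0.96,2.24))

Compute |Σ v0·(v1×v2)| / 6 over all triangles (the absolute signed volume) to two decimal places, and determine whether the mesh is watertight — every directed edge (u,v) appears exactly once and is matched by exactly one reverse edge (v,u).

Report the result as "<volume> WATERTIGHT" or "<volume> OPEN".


51.88 WATERTIGHT

Per-triangle v0·(v1×v2)/6:
  t1: +10.6055
  t2: +0.7596
  t3: +14.4144
  t4: -3.0718
  t5: +4.2738
  t6: +1.1413
  t7: +4.7570
  t8: +5.8828
  t9: +5.4700
  t10: +3.2262
  t11: -0.6053
  t12: +5.0313
Σ = +51.8849 → |volume| = 51.88

Directed edges: 36 total, each appears once with its reverse present → watertight.


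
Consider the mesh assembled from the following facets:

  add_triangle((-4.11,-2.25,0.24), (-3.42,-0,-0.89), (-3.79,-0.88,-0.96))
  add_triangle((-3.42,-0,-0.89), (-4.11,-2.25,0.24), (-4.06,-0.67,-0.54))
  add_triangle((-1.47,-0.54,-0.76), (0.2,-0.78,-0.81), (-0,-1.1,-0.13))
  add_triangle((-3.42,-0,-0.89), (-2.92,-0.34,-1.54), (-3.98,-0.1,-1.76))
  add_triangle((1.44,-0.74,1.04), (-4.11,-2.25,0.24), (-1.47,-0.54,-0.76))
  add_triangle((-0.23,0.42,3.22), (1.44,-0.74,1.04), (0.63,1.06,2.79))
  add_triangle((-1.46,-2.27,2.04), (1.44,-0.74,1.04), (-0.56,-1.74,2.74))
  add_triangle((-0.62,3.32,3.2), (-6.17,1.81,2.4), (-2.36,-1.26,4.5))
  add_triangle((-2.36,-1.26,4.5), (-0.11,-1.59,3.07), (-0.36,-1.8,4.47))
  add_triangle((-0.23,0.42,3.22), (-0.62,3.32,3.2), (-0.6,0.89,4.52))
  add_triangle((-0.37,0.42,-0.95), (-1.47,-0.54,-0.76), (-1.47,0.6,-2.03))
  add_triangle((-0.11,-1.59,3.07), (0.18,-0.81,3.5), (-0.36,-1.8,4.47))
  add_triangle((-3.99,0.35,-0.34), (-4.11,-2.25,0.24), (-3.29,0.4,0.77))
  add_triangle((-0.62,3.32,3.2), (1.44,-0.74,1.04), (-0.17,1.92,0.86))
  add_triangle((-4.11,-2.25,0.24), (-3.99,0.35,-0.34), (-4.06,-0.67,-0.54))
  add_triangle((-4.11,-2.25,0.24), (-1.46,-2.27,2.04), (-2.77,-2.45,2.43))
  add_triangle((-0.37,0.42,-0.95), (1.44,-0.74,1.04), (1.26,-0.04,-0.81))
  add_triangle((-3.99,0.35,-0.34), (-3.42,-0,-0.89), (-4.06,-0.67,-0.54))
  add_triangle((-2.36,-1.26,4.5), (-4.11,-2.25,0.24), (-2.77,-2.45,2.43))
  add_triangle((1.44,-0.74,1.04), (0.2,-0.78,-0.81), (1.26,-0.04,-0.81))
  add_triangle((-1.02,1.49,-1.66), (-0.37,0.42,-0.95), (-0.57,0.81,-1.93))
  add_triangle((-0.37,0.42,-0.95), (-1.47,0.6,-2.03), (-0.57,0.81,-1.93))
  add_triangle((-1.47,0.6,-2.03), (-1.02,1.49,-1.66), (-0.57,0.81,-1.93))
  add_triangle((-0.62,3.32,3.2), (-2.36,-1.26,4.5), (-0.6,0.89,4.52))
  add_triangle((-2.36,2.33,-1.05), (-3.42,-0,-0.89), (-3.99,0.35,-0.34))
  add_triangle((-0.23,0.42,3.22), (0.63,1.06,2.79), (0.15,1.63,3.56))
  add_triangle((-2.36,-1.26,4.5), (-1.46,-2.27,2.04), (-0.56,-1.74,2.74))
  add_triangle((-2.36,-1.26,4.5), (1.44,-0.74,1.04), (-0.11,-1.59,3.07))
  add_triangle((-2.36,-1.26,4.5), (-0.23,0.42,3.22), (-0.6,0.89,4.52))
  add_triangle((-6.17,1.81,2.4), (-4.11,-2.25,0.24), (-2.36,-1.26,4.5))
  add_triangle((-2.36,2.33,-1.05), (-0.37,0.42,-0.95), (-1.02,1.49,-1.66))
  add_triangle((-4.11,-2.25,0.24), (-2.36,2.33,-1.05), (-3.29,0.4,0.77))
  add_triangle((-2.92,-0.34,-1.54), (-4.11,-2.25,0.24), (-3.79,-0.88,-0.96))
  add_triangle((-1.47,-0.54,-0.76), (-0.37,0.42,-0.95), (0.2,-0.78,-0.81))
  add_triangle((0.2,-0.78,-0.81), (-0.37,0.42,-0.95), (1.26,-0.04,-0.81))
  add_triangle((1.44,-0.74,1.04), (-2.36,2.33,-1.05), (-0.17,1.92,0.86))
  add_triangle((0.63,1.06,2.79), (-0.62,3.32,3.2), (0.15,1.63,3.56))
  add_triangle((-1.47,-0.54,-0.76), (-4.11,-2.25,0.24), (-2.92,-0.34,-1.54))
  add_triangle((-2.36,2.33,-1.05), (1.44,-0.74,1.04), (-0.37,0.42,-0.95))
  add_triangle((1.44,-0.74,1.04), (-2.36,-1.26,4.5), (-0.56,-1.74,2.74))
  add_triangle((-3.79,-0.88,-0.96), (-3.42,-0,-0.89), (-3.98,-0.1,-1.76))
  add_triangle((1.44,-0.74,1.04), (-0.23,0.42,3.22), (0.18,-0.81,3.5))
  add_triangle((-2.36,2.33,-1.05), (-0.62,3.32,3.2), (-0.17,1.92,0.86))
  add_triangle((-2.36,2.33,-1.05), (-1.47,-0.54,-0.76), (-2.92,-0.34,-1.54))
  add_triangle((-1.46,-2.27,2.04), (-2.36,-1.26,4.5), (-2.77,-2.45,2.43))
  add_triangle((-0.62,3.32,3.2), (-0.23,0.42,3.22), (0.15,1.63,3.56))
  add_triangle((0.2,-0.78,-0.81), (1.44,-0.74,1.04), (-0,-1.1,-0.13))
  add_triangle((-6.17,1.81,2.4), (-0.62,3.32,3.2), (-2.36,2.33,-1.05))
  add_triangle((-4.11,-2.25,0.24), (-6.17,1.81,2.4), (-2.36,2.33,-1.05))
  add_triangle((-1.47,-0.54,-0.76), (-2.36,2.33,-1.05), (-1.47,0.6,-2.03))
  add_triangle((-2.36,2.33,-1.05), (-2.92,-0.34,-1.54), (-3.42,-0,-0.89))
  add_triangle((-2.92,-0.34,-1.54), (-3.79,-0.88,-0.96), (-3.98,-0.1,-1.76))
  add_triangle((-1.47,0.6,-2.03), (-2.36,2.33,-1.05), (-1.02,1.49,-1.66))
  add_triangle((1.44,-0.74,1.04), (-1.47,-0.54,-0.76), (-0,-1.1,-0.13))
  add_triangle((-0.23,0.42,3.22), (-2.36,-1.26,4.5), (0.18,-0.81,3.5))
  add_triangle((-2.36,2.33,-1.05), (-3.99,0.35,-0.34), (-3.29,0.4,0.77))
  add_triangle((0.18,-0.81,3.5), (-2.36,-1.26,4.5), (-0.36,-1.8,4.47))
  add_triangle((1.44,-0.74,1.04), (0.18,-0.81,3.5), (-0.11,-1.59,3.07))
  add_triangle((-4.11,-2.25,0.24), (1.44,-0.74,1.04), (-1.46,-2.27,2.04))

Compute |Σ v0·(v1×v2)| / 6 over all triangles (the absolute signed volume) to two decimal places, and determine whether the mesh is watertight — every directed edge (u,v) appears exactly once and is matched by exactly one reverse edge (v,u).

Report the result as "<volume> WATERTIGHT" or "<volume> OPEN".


87.22 OPEN

Per-triangle v0·(v1×v2)/6:
  t1: +0.6232
  t2: +0.1624
  t3: +0.2190
  t4: -0.0959
  t5: +0.6817
  t6: +0.9554
  t7: +0.7733
  t8: +17.4995
  t9: +0.4700
  t10: +0.3686
  t11: +0.0389
  t12: +0.1830
  t13: +1.8671
  t14: +0.8965
  t15: +0.7396
  t16: +1.0351
  t17: -0.0047
  t18: +0.3697
  t19: +2.8393
  t20: +0.4187
  t21: -0.0192
  t22: -0.0132
  t23: +0.2651
  t24: +3.8875
  t25: +1.0144
  t26: +0.3677
  t27: +1.4020
  t28: -0.5827
  t29: +0.6034
  t30: +15.4568
  t31: -0.1232
  t32: -3.2247
  t33: +0.3816
  t34: +0.2831
  t35: +0.2514
  t36: -0.0243
  t37: +0.4666
  t38: +0.4190
  t39: +0.2192
  t40: +1.1534
  t41: +0.3648
  t42: +0.8272
  t43: +1.3990
  t44: -0.0543
  t45: +1.3878
  t46: +0.8746
  t47: +0.2308
  t48: +11.3337
  t49: +9.2816
  t50: +1.0422
  t51: +1.1205
  t52: +0.2561
  t53: +0.6653
  t54: +0.1201
  t55: +1.8118
  t56: +1.5458
  t57: +1.0820
  t58: +0.7894
  t59: +0.9140
Σ = +87.2165 → |volume| = 87.22

Directed edges: 177 total; 3 unmatched, e.g. (1.44,-0.74,1.04)→(0.63,1.06,2.79) → open.


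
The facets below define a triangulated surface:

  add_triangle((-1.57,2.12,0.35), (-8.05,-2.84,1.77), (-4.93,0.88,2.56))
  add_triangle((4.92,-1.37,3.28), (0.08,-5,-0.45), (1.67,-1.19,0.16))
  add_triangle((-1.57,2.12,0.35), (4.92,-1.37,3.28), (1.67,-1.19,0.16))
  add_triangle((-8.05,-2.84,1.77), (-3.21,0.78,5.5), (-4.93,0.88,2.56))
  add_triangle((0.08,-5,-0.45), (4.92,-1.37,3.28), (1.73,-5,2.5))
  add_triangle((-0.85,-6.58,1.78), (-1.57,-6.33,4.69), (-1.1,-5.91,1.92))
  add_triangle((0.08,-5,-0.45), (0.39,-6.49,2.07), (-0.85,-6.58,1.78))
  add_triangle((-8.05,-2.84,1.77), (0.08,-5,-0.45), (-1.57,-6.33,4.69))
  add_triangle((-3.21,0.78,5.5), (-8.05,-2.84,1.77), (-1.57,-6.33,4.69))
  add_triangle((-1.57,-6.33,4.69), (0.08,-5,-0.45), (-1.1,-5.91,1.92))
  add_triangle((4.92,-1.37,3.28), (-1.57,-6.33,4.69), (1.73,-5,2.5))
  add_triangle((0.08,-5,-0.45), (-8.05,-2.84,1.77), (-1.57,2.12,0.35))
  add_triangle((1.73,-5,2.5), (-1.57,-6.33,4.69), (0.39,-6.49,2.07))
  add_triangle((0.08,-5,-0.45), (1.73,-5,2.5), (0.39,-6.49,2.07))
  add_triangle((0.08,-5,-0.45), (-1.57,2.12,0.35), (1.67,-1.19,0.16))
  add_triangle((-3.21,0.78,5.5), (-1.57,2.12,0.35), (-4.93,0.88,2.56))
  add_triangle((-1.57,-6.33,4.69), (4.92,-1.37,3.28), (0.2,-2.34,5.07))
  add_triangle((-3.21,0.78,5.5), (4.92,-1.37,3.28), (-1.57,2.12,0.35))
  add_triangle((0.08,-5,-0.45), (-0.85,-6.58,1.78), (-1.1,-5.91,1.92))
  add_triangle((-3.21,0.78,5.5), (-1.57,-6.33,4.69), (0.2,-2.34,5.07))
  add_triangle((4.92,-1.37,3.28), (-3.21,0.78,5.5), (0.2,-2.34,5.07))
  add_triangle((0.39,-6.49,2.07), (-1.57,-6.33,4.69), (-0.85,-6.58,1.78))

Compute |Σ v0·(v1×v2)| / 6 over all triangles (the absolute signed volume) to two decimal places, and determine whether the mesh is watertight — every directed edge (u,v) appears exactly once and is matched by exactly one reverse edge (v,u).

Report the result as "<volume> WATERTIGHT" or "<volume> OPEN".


Per-triangle v0·(v1×v2)/6:
  t1: +5.2783
  t2: +3.5920
  t3: +0.4852
  t4: +13.0605
  t5: +7.3616
  t6: +0.8340
  t7: +2.6785
  t8: +32.6619
  t9: +48.3015
  t10: -1.8210
  t11: +13.7815
  t12: +1.5189
  t13: +6.0399
  t14: +2.9459
  t15: -0.5609
  t16: +5.8736
  t17: +16.6484
  t18: +10.6729
  t19: +0.4096
  t20: +16.9833
  t21: +13.8499
  t22: +4.2706
Σ = +204.8660 → |volume| = 204.87

Directed edges: 66 total, each appears once with its reverse present → watertight.

204.87 WATERTIGHT


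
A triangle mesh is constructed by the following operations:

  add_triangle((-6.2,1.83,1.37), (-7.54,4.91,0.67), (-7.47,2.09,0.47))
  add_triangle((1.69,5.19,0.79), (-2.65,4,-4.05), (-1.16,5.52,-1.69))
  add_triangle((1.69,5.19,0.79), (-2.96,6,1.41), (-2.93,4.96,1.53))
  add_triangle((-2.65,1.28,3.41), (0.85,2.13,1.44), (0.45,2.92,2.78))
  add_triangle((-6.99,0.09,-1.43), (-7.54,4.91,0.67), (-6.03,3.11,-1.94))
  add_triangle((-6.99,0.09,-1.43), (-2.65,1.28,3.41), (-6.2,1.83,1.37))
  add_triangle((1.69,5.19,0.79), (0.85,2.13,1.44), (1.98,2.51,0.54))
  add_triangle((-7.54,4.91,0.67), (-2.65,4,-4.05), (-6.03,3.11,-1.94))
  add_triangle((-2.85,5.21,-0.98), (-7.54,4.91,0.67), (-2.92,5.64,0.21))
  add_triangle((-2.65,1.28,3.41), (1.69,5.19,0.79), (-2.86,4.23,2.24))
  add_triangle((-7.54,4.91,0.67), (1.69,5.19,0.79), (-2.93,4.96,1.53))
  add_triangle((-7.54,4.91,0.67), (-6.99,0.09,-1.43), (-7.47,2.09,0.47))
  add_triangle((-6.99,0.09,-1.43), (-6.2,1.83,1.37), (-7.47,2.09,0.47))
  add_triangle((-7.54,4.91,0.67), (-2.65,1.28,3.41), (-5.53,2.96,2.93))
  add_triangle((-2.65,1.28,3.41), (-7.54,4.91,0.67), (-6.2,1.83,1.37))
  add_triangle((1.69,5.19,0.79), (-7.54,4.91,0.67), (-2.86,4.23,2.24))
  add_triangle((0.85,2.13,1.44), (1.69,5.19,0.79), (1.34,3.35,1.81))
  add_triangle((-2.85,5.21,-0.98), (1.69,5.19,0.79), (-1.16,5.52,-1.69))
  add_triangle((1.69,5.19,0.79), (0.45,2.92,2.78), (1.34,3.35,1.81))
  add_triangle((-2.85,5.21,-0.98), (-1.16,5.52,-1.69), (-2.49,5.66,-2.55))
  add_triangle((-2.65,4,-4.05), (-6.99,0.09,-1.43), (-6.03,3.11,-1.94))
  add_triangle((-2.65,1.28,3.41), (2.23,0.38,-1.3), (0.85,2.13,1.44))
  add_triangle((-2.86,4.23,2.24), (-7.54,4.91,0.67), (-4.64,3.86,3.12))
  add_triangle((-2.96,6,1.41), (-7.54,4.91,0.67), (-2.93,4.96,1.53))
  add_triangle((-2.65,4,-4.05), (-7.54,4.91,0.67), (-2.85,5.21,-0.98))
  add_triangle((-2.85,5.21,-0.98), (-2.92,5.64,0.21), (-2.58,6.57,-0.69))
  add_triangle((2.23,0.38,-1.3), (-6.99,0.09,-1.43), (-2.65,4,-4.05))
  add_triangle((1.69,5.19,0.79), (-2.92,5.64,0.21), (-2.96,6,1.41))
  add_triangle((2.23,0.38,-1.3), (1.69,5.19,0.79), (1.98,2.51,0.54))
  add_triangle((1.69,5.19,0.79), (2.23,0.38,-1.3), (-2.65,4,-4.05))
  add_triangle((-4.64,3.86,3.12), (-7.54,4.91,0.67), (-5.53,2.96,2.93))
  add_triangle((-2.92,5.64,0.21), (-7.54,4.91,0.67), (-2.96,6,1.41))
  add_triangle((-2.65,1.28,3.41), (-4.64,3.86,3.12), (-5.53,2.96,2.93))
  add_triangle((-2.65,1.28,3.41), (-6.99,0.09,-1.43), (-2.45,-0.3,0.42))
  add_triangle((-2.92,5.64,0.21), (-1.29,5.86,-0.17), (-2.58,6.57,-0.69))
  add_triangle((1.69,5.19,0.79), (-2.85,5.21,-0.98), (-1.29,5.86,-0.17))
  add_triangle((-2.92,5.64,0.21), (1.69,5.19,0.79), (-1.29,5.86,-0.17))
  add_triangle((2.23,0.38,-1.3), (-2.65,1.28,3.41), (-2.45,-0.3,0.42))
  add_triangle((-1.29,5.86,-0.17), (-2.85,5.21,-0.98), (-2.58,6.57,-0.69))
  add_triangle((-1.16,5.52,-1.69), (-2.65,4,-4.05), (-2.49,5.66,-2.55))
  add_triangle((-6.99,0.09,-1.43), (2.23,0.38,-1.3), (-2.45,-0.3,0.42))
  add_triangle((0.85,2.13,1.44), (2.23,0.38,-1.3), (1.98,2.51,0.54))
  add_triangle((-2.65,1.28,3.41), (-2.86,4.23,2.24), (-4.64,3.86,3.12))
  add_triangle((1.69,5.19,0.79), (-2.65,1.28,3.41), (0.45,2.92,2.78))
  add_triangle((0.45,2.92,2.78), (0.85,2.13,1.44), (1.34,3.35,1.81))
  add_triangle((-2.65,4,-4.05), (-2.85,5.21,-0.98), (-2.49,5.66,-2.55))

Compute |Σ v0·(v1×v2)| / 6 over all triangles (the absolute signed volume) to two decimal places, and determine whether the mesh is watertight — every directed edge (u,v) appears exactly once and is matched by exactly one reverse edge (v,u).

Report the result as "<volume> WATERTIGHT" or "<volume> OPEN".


170.76 WATERTIGHT

Per-triangle v0·(v1×v2)/6:
  t1: +3.3932
  t2: +3.2677
  t3: +1.3413
  t4: -0.2582
  t5: +11.7770
  t6: +4.2287
  t7: +1.1008
  t8: +11.4744
  t9: +5.5854
  t10: +7.5505
  t11: -6.4307
  t12: +6.0648
  t13: +2.0542
  t14: -1.1918
  t15: +8.3473
  t16: +12.9011
  t17: -0.0646
  t18: +5.4149
  t19: +1.0666
  t20: +2.0554
  t21: +9.1285
  t22: +0.1305
  t23: +5.9637
  t24: +2.0986
  t25: +14.5385
  t26: +1.0406
  t27: +6.4439
  t28: +4.8000
  t29: +1.6534
  t30: +13.1304
  t31: +4.7509
  t32: +5.6417
  t33: +2.6291
  t34: +2.8636
  t35: +1.2323
  t36: +0.7285
  t37: +2.5754
  t38: -0.7303
  t39: +0.0871
  t40: +2.0204
  t41: +0.2397
  t42: +0.3128
  t43: +2.5568
  t44: +4.8028
  t45: +0.1146
  t46: +2.3314
Σ = +170.7629 → |volume| = 170.76

Directed edges: 138 total, each appears once with its reverse present → watertight.


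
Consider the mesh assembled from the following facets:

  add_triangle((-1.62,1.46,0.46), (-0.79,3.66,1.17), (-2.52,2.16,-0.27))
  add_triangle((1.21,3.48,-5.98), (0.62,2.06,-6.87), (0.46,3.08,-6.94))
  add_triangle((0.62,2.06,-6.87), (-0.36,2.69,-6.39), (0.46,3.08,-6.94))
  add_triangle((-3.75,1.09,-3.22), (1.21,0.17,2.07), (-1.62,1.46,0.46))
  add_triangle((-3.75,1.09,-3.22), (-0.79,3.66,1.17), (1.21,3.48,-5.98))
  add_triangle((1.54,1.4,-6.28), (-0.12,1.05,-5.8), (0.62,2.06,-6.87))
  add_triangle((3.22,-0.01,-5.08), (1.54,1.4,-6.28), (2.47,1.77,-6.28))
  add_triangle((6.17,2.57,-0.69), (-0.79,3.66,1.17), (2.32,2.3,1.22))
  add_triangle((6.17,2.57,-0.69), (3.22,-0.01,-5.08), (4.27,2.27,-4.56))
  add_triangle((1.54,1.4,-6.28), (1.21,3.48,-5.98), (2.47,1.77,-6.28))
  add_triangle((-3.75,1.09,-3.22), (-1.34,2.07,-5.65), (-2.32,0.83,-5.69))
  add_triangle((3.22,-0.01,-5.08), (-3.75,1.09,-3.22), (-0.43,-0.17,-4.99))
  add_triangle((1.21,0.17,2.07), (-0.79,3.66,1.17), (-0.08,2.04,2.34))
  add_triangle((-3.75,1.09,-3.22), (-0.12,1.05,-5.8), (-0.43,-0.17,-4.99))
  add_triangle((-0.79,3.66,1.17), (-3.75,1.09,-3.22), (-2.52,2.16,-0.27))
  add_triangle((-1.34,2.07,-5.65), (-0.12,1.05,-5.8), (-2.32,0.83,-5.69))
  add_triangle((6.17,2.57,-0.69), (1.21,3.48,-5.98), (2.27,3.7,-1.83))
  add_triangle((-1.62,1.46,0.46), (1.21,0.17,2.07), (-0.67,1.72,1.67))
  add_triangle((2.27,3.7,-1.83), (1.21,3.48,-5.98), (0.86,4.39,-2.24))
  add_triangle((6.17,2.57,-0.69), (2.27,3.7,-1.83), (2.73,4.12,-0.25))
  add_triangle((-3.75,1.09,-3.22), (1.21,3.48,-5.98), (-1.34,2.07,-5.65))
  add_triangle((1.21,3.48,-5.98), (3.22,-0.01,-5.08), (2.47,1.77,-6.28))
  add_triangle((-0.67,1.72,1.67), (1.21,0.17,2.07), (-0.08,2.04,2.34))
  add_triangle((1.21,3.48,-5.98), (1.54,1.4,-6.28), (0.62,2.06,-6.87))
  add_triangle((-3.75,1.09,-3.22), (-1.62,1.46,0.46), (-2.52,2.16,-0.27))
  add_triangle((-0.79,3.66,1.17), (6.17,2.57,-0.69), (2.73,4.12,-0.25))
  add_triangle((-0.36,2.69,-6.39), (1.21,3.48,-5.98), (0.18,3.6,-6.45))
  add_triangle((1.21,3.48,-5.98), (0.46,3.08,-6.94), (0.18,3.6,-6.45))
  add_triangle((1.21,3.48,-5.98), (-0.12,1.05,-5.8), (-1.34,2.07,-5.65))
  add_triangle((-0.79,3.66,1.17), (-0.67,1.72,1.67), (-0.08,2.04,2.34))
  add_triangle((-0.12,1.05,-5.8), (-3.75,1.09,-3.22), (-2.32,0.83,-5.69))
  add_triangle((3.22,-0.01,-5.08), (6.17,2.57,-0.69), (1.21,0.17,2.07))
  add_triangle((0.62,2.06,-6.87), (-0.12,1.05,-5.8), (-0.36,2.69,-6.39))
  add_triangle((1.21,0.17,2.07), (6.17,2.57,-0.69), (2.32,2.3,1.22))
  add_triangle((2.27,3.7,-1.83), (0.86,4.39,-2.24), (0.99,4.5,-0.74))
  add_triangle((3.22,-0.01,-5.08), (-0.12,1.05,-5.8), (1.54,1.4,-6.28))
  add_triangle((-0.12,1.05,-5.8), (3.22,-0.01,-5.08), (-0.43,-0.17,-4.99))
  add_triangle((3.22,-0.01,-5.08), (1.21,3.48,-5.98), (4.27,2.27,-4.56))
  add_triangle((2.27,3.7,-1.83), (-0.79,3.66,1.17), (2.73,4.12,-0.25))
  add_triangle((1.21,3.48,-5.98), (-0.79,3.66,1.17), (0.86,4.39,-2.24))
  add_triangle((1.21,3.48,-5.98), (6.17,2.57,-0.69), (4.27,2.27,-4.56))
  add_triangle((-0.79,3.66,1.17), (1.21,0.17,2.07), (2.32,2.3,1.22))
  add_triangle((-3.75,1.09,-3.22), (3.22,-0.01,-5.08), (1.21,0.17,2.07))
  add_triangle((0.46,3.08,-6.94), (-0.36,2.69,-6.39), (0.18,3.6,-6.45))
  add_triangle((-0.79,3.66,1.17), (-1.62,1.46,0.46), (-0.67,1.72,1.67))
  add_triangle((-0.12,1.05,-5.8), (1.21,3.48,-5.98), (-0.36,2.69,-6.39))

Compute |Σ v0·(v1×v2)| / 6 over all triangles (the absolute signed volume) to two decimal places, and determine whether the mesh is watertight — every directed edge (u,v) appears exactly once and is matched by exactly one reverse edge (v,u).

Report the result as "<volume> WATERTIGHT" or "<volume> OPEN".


Per-triangle v0·(v1×v2)/6:
  t1: +0.7561
  t2: +1.0880
  t3: +0.9241
  t4: +0.0338
  t5: +19.4750
  t6: +1.1239
  t7: +1.8767
  t8: +4.5854
  t9: +8.0578
  t10: +2.1891
  t11: +3.4462
  t12: -4.1205
  t13: +0.8406
  t14: +3.9820
  t15: +2.4113
  t16: +2.4658
  t17: +11.7317
  t18: +0.2238
  t19: +4.7756
  t20: +4.9913
  t21: +3.4030
  t22: +0.5719
  t23: +0.2588
  t24: +2.2506
  t25: +0.4807
  t26: +3.0910
  t27: -0.9005
  t28: +0.9305
  t29: +4.1846
  t30: +0.5538
  t31: -1.7919
  t32: +4.6855
  t33: +1.3093
  t34: +3.5326
  t35: +1.7547
  t36: +2.3464
  t37: +3.7437
  t38: +9.0577
  t39: +3.7182
  t40: +3.4617
  t41: +9.5402
  t42: +3.0943
  t43: -3.1546
  t44: +0.7101
  t45: +0.8928
  t46: -2.5046
Σ = +126.0781 → |volume| = 126.08

Directed edges: 138 total; 4 unmatched, e.g. (0.86,4.39,-2.24)→(0.99,4.5,-0.74) → open.

126.08 OPEN


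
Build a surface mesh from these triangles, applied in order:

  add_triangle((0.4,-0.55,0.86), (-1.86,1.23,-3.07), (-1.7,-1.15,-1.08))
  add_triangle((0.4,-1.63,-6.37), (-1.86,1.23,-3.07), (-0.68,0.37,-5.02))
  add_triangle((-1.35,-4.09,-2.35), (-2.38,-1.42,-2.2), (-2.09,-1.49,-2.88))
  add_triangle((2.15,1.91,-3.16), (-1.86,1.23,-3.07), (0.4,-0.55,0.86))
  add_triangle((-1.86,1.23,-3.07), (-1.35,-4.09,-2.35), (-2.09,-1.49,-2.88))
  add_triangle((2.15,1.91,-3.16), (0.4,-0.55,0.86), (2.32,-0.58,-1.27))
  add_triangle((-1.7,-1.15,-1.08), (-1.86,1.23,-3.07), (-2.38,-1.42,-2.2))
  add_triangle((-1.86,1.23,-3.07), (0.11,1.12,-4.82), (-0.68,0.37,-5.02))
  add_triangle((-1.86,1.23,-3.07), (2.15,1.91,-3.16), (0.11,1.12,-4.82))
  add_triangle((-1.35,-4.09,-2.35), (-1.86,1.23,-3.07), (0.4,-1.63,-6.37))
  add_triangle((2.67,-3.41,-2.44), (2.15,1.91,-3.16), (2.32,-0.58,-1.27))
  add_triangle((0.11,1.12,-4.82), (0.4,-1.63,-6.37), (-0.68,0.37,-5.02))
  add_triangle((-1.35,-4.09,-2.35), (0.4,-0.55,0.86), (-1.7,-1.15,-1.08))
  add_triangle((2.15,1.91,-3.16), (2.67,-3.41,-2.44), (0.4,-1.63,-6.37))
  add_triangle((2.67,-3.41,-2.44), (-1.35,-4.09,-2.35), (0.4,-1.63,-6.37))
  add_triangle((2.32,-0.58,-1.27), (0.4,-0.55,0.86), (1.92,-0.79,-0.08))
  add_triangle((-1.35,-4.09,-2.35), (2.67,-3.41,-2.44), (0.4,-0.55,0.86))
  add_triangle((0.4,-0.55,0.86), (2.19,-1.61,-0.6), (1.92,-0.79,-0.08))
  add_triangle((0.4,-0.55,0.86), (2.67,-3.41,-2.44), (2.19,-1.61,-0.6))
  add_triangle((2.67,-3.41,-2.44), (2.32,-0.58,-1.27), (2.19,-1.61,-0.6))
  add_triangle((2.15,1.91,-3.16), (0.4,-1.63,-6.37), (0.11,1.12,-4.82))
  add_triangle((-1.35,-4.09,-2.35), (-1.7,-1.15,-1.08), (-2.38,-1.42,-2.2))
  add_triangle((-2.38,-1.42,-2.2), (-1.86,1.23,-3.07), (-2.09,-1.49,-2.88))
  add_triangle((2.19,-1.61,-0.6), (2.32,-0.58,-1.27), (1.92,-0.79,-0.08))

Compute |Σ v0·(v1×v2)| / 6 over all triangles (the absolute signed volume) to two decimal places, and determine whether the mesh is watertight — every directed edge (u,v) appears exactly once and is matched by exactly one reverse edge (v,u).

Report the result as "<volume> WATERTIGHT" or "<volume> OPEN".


64.80 WATERTIGHT

Per-triangle v0·(v1×v2)/6:
  t1: -0.0119
  t2: +1.4762
  t3: +1.1290
  t4: -0.3874
  t5: +0.9883
  t6: +0.6760
  t7: +0.3834
  t8: +1.5647
  t9: +2.6853
  t10: +10.8077
  t11: +3.0288
  t12: +2.1481
  t13: +0.8923
  t14: +13.0357
  t15: +13.7506
  t16: -0.0396
  t17: +3.2333
  t18: +0.2616
  t19: +0.6717
  t20: +1.0370
  t21: +5.4321
  t22: +0.6996
  t23: +1.0101
  t24: +0.3272
Σ = +64.7998 → |volume| = 64.80

Directed edges: 72 total, each appears once with its reverse present → watertight.


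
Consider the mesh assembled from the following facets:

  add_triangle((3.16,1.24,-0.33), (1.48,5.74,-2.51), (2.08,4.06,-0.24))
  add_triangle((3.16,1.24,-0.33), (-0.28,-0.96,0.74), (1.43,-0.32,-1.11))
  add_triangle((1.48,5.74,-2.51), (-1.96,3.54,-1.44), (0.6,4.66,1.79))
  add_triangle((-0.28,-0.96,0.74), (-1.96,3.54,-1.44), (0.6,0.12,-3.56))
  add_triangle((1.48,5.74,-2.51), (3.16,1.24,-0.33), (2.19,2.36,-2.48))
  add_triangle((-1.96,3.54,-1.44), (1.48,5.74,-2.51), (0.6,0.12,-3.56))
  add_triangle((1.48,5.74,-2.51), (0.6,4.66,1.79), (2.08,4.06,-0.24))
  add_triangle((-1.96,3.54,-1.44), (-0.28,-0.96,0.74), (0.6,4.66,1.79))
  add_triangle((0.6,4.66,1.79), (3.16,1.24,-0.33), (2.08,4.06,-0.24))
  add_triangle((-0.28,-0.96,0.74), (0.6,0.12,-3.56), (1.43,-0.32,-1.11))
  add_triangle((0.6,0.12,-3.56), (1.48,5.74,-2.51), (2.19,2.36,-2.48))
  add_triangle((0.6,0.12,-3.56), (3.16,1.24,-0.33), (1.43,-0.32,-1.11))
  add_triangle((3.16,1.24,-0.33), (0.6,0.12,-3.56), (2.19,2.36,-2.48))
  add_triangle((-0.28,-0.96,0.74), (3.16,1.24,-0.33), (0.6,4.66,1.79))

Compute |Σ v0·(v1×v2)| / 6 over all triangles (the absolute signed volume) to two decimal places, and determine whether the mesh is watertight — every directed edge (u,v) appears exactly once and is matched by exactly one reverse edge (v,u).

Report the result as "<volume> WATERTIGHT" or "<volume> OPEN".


53.06 WATERTIGHT

Per-triangle v0·(v1×v2)/6:
  t1: +3.9621
  t2: +0.7600
  t3: +10.4575
  t4: +1.5437
  t5: +4.2556
  t6: +9.5808
  t7: +4.6669
  t8: +2.4204
  t9: +3.2182
  t10: +0.7225
  t11: +4.5185
  t12: +1.5646
  t13: +2.9009
  t14: +2.4858
Σ = +53.0575 → |volume| = 53.06

Directed edges: 42 total, each appears once with its reverse present → watertight.


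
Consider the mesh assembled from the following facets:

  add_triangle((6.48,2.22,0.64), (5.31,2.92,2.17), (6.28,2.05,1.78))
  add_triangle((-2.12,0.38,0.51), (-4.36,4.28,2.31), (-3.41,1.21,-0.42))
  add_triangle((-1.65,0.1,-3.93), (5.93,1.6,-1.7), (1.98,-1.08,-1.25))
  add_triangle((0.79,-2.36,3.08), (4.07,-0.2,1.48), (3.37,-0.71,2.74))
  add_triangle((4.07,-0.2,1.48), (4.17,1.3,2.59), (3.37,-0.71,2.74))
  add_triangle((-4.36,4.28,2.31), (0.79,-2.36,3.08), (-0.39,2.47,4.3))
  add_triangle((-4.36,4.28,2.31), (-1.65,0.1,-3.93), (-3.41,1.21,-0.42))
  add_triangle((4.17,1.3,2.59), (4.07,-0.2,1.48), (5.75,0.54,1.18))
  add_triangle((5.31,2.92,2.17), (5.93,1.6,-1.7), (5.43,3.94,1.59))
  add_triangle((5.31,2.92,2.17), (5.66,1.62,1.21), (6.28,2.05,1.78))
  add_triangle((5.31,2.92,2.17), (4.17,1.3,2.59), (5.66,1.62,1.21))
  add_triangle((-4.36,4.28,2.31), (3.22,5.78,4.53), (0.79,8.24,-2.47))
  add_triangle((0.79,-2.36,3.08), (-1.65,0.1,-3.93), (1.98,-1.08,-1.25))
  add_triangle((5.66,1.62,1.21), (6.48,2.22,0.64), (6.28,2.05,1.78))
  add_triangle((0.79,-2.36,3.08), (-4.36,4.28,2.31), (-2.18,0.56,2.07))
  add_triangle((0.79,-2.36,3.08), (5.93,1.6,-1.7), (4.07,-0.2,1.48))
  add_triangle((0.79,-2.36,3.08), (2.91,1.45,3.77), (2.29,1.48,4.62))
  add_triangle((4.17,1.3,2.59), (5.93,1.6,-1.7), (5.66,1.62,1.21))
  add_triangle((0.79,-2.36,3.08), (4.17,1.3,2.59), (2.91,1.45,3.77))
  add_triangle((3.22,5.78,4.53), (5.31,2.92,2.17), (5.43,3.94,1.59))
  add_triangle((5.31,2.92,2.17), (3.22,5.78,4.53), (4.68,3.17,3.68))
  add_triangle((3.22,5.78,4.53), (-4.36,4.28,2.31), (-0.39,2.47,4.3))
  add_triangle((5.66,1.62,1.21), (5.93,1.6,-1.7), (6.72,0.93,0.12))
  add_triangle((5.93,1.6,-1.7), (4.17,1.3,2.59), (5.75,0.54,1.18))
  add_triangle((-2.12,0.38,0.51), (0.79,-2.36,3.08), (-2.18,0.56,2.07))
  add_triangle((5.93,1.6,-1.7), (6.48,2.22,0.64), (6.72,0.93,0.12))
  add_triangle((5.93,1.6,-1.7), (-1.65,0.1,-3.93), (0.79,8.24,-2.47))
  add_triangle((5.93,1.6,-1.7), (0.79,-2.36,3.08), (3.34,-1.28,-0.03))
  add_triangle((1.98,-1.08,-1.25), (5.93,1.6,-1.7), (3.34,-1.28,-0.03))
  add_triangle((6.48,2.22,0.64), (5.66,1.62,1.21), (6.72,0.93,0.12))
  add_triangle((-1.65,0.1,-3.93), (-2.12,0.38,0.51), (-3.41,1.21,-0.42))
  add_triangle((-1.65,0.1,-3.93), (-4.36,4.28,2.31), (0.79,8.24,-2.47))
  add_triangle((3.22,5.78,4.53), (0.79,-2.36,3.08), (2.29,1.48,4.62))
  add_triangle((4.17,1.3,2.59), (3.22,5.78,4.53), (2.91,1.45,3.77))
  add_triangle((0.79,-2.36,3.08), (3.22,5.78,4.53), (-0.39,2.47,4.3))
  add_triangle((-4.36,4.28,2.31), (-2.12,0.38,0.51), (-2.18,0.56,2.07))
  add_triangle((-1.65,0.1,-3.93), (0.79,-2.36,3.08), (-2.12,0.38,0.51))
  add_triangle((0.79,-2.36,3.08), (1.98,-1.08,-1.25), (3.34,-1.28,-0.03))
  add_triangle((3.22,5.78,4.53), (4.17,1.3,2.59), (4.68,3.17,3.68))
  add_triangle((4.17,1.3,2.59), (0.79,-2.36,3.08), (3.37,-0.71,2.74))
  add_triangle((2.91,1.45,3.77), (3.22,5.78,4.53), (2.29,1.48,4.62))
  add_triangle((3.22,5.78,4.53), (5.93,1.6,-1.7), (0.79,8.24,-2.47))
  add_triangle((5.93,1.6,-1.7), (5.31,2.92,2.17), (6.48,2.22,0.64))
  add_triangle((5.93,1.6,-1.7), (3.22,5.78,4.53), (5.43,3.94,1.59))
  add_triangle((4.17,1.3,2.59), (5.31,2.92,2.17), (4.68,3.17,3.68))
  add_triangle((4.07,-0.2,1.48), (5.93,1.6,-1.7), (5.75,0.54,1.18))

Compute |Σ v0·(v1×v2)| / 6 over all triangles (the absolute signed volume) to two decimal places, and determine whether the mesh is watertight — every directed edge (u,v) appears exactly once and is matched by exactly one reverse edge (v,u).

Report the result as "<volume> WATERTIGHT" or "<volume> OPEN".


310.83 WATERTIGHT

Per-triangle v0·(v1×v2)/6:
  t1: +1.5592
  t2: +1.8000
  t3: +7.3923
  t4: +1.3534
  t5: +1.9426
  t6: +10.0192
  t7: +5.0029
  t8: +1.5289
  t9: +4.4060
  t10: -0.3313
  t11: +2.1395
  t12: +54.1821
  t13: +4.1097
  t14: +0.3283
  t15: +2.9633
  t16: +2.4889
  t17: +2.5460
  t18: -0.1422
  t19: +4.5318
  t20: +4.9456
  t21: +4.5748
  t22: +17.1370
  t23: -2.6602
  t24: +4.2729
  t25: +1.4070
  t26: +3.1340
  t27: +33.7211
  t28: +4.7691
  t29: +2.9508
  t30: +1.1521
  t31: +1.0012
  t32: +33.7391
  t33: -0.0560
  t34: +5.5602
  t35: +13.1801
  t36: +1.8351
  t37: +3.6178
  t38: +1.9631
  t39: +0.4419
  t40: +1.9966
  t41: +3.2891
  t42: +54.1504
  t43: +1.9505
  t44: +1.9351
  t45: +2.0210
  t46: +0.9830
Σ = +310.8331 → |volume| = 310.83

Directed edges: 138 total, each appears once with its reverse present → watertight.
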